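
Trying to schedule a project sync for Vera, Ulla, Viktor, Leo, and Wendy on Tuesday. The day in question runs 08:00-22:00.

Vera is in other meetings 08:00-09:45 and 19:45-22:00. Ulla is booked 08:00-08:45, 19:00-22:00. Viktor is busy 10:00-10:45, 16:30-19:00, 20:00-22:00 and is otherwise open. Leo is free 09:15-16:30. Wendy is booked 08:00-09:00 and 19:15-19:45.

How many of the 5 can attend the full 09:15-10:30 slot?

Vera free: 09:45-19:45 (invert busy blocks within the working day).
Ulla free: 08:45-19:00 (invert busy blocks within the working day).
Viktor free: 08:00-10:00, 10:45-16:30, 19:00-20:00 (invert busy blocks within the working day).
Leo free: 09:15-16:30.
Wendy free: 09:00-19:15, 19:45-22:00 (invert busy blocks within the working day).
Ulla, Leo, and Wendy can make the full 09:15-10:30 slot — that's 3.

3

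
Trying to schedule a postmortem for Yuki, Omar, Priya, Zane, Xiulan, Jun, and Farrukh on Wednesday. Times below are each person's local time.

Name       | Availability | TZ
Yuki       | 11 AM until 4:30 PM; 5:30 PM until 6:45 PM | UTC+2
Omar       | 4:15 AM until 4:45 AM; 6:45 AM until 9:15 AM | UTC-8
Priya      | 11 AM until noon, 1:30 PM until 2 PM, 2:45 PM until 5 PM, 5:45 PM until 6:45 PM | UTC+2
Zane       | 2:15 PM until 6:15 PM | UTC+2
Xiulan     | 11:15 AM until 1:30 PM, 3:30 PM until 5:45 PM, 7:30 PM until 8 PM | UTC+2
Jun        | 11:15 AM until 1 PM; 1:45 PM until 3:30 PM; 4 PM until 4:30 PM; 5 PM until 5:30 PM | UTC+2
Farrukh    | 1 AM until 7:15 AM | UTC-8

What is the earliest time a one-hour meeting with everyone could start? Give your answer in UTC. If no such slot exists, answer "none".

Yuki in UTC: 09:00-14:30, 15:30-16:45 (subtract 2h to convert from UTC+2).
Omar in UTC: 12:15-12:45, 14:45-17:15 (add 8h to convert from UTC-8).
Priya in UTC: 09:00-10:00, 11:30-12:00, 12:45-15:00, 15:45-16:45 (subtract 2h to convert from UTC+2).
Zane in UTC: 12:15-16:15 (subtract 2h to convert from UTC+2).
Xiulan in UTC: 09:15-11:30, 13:30-15:45, 17:30-18:00 (subtract 2h to convert from UTC+2).
Jun in UTC: 09:15-11:00, 11:45-13:30, 14:00-14:30, 15:00-15:30 (subtract 2h to convert from UTC+2).
Farrukh in UTC: 09:00-15:15 (add 8h to convert from UTC-8).
Yuki ∩ Omar: 12:15-12:45, 15:30-16:45.
Yuki ∩ Omar ∩ Priya: 15:45-16:45.
Yuki ∩ Omar ∩ Priya ∩ Zane: 15:45-16:15.
Yuki ∩ Omar ∩ Priya ∩ Zane ∩ Xiulan: ∅.
Yuki ∩ Omar ∩ Priya ∩ Zane ∩ Xiulan ∩ Jun: ∅.
Yuki ∩ Omar ∩ Priya ∩ Zane ∩ Xiulan ∩ Jun ∩ Farrukh: ∅.
There is no time when everyone is free.
No common window is at least 60 minutes long.

none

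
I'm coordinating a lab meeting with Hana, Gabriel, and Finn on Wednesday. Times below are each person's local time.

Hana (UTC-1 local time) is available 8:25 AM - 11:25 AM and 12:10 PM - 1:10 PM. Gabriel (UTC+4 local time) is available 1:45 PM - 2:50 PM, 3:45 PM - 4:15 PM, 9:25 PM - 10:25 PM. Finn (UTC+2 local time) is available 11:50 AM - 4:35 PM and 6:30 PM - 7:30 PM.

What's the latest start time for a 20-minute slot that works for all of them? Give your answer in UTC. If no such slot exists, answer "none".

11:55

Hana in UTC: 09:25-12:25, 13:10-14:10 (add 1h to convert from UTC-1).
Gabriel in UTC: 09:45-10:50, 11:45-12:15, 17:25-18:25 (subtract 4h to convert from UTC+4).
Finn in UTC: 09:50-14:35, 16:30-17:30 (subtract 2h to convert from UTC+2).
Hana ∩ Gabriel: 09:45-10:50, 11:45-12:15.
Hana ∩ Gabriel ∩ Finn: 09:50-10:50, 11:45-12:15.
Those are the intersection windows.
The last common window of at least 20 minutes is 11:45-12:15; a 20-minute meeting can start as late as 11:55 and still end by 12:15.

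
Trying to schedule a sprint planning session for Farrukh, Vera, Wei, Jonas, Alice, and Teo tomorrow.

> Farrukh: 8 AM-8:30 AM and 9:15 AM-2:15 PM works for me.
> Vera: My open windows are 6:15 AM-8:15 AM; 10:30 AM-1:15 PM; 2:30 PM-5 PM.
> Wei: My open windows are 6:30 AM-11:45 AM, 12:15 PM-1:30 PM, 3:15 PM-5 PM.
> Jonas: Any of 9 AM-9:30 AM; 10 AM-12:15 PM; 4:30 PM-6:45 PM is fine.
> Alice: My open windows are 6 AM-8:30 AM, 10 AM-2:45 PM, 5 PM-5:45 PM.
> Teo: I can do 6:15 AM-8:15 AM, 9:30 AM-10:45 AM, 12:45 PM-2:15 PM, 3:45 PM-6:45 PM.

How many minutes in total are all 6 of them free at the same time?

15

Farrukh ∩ Vera: 08:00-08:15, 10:30-13:15.
Farrukh ∩ Vera ∩ Wei: 08:00-08:15, 10:30-11:45, 12:15-13:15.
Farrukh ∩ Vera ∩ Wei ∩ Jonas: 10:30-11:45.
Farrukh ∩ Vera ∩ Wei ∩ Jonas ∩ Alice: 10:30-11:45.
Farrukh ∩ Vera ∩ Wei ∩ Jonas ∩ Alice ∩ Teo: 10:30-10:45.
That's a single block of 15 minutes.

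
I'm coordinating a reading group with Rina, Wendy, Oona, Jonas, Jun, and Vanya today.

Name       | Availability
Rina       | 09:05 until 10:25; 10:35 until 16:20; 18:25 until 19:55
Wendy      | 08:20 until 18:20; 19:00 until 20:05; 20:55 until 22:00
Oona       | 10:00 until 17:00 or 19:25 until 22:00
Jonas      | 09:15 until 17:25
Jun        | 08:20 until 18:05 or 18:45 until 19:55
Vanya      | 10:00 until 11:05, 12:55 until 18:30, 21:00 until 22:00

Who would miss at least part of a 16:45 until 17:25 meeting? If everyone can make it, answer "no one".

Oona, Rina

Rina: not fully free for 16:45-17:25. Wendy: free for 16:45-17:25. Oona: not fully free for 16:45-17:25. Jonas: free for 16:45-17:25. Jun: free for 16:45-17:25. Vanya: free for 16:45-17:25.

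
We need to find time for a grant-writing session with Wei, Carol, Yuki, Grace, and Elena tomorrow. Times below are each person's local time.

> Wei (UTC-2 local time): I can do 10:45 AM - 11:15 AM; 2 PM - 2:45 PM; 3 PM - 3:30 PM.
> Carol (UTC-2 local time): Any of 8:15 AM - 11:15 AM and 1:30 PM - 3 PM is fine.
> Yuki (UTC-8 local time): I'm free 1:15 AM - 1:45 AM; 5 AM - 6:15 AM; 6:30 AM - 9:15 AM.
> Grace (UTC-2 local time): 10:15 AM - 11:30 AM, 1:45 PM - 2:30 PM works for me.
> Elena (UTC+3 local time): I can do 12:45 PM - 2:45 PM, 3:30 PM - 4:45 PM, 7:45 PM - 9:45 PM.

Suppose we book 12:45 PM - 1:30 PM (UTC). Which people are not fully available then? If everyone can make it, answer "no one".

Wei in UTC: 12:45-13:15, 16:00-16:45, 17:00-17:30 (add 2h to convert from UTC-2).
Carol in UTC: 10:15-13:15, 15:30-17:00 (add 2h to convert from UTC-2).
Yuki in UTC: 09:15-09:45, 13:00-14:15, 14:30-17:15 (add 8h to convert from UTC-8).
Grace in UTC: 12:15-13:30, 15:45-16:30 (add 2h to convert from UTC-2).
Elena in UTC: 09:45-11:45, 12:30-13:45, 16:45-18:45 (subtract 3h to convert from UTC+3).
Wei: not fully free for 12:45-13:30. Carol: not fully free for 12:45-13:30. Yuki: not fully free for 12:45-13:30. Grace: free for 12:45-13:30. Elena: free for 12:45-13:30.

Carol, Wei, Yuki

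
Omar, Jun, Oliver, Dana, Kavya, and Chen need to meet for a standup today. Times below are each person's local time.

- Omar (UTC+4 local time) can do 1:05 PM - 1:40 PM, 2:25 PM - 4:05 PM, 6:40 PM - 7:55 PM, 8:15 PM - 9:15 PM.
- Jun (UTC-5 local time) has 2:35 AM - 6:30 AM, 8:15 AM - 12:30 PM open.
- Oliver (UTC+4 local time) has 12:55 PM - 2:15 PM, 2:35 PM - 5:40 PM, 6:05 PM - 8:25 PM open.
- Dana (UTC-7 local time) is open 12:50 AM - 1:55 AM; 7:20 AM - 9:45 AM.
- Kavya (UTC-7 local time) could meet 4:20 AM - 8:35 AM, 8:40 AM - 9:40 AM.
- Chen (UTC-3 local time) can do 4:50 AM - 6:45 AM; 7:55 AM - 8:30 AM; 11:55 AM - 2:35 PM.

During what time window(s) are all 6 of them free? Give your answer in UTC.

Omar in UTC: 09:05-09:40, 10:25-12:05, 14:40-15:55, 16:15-17:15 (subtract 4h to convert from UTC+4).
Jun in UTC: 07:35-11:30, 13:15-17:30 (add 5h to convert from UTC-5).
Oliver in UTC: 08:55-10:15, 10:35-13:40, 14:05-16:25 (subtract 4h to convert from UTC+4).
Dana in UTC: 07:50-08:55, 14:20-16:45 (add 7h to convert from UTC-7).
Kavya in UTC: 11:20-15:35, 15:40-16:40 (add 7h to convert from UTC-7).
Chen in UTC: 07:50-09:45, 10:55-11:30, 14:55-17:35 (add 3h to convert from UTC-3).
Omar ∩ Jun: 09:05-09:40, 10:25-11:30, 14:40-15:55, 16:15-17:15.
Omar ∩ Jun ∩ Oliver: 09:05-09:40, 10:35-11:30, 14:40-15:55, 16:15-16:25.
Omar ∩ Jun ∩ Oliver ∩ Dana: 14:40-15:55, 16:15-16:25.
Omar ∩ Jun ∩ Oliver ∩ Dana ∩ Kavya: 14:40-15:35, 15:40-15:55, 16:15-16:25.
Omar ∩ Jun ∩ Oliver ∩ Dana ∩ Kavya ∩ Chen: 14:55-15:35, 15:40-15:55, 16:15-16:25.
Those are the intersection windows.

14:55-15:35, 15:40-15:55, 16:15-16:25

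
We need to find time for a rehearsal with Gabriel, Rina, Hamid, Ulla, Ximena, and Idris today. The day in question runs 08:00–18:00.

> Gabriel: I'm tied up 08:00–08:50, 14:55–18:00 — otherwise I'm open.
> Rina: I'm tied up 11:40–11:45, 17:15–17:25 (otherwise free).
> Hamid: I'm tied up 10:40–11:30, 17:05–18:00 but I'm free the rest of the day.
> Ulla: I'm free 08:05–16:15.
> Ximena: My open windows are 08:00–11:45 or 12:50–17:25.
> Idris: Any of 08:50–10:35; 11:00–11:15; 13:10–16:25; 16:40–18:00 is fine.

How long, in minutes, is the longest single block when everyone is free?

105

Gabriel free: 08:50-14:55 (invert busy blocks within the working day).
Rina free: 08:00-11:40, 11:45-17:15, 17:25-18:00 (invert busy blocks within the working day).
Hamid free: 08:00-10:40, 11:30-17:05 (invert busy blocks within the working day).
Ulla free: 08:05-16:15.
Ximena free: 08:00-11:45, 12:50-17:25.
Idris free: 08:50-10:35, 11:00-11:15, 13:10-16:25, 16:40-18:00.
Gabriel ∩ Rina: 08:50-11:40, 11:45-14:55.
Gabriel ∩ Rina ∩ Hamid: 08:50-10:40, 11:30-11:40, 11:45-14:55.
Gabriel ∩ Rina ∩ Hamid ∩ Ulla: 08:50-10:40, 11:30-11:40, 11:45-14:55.
Gabriel ∩ Rina ∩ Hamid ∩ Ulla ∩ Ximena: 08:50-10:40, 11:30-11:40, 12:50-14:55.
Gabriel ∩ Rina ∩ Hamid ∩ Ulla ∩ Ximena ∩ Idris: 08:50-10:35, 13:10-14:55.
So the common availability across everyone is 08:50-10:35, 13:10-14:55.
The longest is 08:50-10:35 at 105 minutes.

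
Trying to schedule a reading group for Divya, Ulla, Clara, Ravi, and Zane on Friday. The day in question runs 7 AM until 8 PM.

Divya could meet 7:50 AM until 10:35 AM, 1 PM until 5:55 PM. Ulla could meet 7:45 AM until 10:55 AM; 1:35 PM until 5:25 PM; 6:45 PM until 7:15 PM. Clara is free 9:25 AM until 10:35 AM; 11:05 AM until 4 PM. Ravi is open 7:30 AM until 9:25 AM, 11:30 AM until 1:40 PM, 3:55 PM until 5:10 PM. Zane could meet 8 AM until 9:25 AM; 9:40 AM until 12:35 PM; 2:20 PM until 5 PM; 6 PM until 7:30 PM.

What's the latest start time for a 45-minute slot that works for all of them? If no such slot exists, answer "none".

Divya ∩ Ulla: 07:50-10:35, 13:35-17:25.
Divya ∩ Ulla ∩ Clara: 09:25-10:35, 13:35-16:00.
Divya ∩ Ulla ∩ Clara ∩ Ravi: 13:35-13:40, 15:55-16:00.
Divya ∩ Ulla ∩ Clara ∩ Ravi ∩ Zane: 15:55-16:00.
Those are the intersection windows.
No common window is at least 45 minutes long.

none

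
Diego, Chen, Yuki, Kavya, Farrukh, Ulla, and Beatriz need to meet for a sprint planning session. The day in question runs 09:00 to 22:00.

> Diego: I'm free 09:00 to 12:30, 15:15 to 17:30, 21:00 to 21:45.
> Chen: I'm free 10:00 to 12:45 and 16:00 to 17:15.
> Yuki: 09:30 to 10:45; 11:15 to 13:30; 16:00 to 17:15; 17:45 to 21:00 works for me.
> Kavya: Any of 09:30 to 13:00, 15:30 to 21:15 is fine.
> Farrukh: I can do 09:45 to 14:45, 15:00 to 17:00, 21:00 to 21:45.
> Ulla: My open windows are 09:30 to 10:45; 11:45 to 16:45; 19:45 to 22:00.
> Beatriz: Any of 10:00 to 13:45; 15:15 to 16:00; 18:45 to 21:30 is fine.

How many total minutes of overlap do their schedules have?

90

Diego ∩ Chen: 10:00-12:30, 16:00-17:15.
Diego ∩ Chen ∩ Yuki: 10:00-10:45, 11:15-12:30, 16:00-17:15.
Diego ∩ Chen ∩ Yuki ∩ Kavya: 10:00-10:45, 11:15-12:30, 16:00-17:15.
Diego ∩ Chen ∩ Yuki ∩ Kavya ∩ Farrukh: 10:00-10:45, 11:15-12:30, 16:00-17:00.
Diego ∩ Chen ∩ Yuki ∩ Kavya ∩ Farrukh ∩ Ulla: 10:00-10:45, 11:45-12:30, 16:00-16:45.
Diego ∩ Chen ∩ Yuki ∩ Kavya ∩ Farrukh ∩ Ulla ∩ Beatriz: 10:00-10:45, 11:45-12:30.
Those are the intersection windows.
Summing the common windows: 45 + 45 = 90 minutes.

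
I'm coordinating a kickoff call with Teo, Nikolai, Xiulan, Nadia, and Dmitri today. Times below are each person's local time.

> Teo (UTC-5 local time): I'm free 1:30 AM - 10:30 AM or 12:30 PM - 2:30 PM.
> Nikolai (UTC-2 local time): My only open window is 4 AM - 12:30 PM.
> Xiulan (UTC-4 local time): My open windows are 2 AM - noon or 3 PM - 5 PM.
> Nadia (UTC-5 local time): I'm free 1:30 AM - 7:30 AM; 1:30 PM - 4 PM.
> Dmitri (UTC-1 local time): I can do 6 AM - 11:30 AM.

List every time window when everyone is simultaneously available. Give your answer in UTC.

07:00-12:30

Teo in UTC: 06:30-15:30, 17:30-19:30 (add 5h to convert from UTC-5).
Nikolai in UTC: 06:00-14:30 (add 2h to convert from UTC-2).
Xiulan in UTC: 06:00-16:00, 19:00-21:00 (add 4h to convert from UTC-4).
Nadia in UTC: 06:30-12:30, 18:30-21:00 (add 5h to convert from UTC-5).
Dmitri in UTC: 07:00-12:30 (add 1h to convert from UTC-1).
Teo ∩ Nikolai: 06:30-14:30.
Teo ∩ Nikolai ∩ Xiulan: 06:30-14:30.
Teo ∩ Nikolai ∩ Xiulan ∩ Nadia: 06:30-12:30.
Teo ∩ Nikolai ∩ Xiulan ∩ Nadia ∩ Dmitri: 07:00-12:30.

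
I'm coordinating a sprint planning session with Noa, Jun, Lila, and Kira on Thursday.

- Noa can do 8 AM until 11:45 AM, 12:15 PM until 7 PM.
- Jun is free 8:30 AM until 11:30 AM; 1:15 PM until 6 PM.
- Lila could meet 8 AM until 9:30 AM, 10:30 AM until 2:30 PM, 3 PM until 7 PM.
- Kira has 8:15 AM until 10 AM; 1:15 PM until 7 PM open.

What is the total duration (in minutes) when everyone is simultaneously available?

Noa ∩ Jun: 08:30-11:30, 13:15-18:00.
Noa ∩ Jun ∩ Lila: 08:30-09:30, 10:30-11:30, 13:15-14:30, 15:00-18:00.
Noa ∩ Jun ∩ Lila ∩ Kira: 08:30-09:30, 13:15-14:30, 15:00-18:00.
Summing the common windows: 60 + 75 + 180 = 315 minutes.

315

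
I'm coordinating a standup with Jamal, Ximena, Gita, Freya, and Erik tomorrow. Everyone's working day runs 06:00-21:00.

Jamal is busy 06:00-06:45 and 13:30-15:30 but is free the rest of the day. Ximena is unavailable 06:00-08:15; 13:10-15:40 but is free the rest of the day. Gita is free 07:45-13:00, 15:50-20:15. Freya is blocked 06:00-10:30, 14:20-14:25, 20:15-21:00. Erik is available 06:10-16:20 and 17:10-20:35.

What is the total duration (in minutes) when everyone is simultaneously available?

365

Jamal free: 06:45-13:30, 15:30-21:00 (invert busy blocks within the working day).
Ximena free: 08:15-13:10, 15:40-21:00 (invert busy blocks within the working day).
Gita free: 07:45-13:00, 15:50-20:15.
Freya free: 10:30-14:20, 14:25-20:15 (invert busy blocks within the working day).
Erik free: 06:10-16:20, 17:10-20:35.
Jamal ∩ Ximena: 08:15-13:10, 15:40-21:00.
Jamal ∩ Ximena ∩ Gita: 08:15-13:00, 15:50-20:15.
Jamal ∩ Ximena ∩ Gita ∩ Freya: 10:30-13:00, 15:50-20:15.
Jamal ∩ Ximena ∩ Gita ∩ Freya ∩ Erik: 10:30-13:00, 15:50-16:20, 17:10-20:15.
Summing the common windows: 150 + 30 + 185 = 365 minutes.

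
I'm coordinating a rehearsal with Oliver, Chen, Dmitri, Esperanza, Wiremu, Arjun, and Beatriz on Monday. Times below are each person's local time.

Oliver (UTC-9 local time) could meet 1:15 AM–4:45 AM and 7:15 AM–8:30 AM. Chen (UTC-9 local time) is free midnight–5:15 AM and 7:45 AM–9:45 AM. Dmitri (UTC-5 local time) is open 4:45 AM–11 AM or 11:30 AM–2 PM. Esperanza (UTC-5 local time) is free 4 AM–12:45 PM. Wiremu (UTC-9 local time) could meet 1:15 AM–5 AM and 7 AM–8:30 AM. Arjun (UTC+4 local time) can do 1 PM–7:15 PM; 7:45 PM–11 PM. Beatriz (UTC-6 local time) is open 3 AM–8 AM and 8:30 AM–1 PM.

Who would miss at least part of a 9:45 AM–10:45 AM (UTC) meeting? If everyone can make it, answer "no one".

Oliver, Wiremu

Oliver in UTC: 10:15-13:45, 16:15-17:30 (add 9h to convert from UTC-9).
Chen in UTC: 09:00-14:15, 16:45-18:45 (add 9h to convert from UTC-9).
Dmitri in UTC: 09:45-16:00, 16:30-19:00 (add 5h to convert from UTC-5).
Esperanza in UTC: 09:00-17:45 (add 5h to convert from UTC-5).
Wiremu in UTC: 10:15-14:00, 16:00-17:30 (add 9h to convert from UTC-9).
Arjun in UTC: 09:00-15:15, 15:45-19:00 (subtract 4h to convert from UTC+4).
Beatriz in UTC: 09:00-14:00, 14:30-19:00 (add 6h to convert from UTC-6).
Oliver: not fully free for 09:45-10:45. Chen: free for 09:45-10:45. Dmitri: free for 09:45-10:45. Esperanza: free for 09:45-10:45. Wiremu: not fully free for 09:45-10:45. Arjun: free for 09:45-10:45. Beatriz: free for 09:45-10:45.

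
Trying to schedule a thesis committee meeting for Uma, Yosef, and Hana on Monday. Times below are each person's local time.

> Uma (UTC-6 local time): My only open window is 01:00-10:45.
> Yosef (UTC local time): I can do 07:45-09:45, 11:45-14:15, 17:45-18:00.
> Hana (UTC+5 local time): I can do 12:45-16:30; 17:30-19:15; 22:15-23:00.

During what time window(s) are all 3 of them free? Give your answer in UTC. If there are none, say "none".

07:45-09:45, 12:30-14:15

Uma in UTC: 07:00-16:45 (add 6h to convert from UTC-6).
Yosef in UTC: 07:45-09:45, 11:45-14:15, 17:45-18:00.
Hana in UTC: 07:45-11:30, 12:30-14:15, 17:15-18:00 (subtract 5h to convert from UTC+5).
Uma ∩ Yosef: 07:45-09:45, 11:45-14:15.
Uma ∩ Yosef ∩ Hana: 07:45-09:45, 12:30-14:15.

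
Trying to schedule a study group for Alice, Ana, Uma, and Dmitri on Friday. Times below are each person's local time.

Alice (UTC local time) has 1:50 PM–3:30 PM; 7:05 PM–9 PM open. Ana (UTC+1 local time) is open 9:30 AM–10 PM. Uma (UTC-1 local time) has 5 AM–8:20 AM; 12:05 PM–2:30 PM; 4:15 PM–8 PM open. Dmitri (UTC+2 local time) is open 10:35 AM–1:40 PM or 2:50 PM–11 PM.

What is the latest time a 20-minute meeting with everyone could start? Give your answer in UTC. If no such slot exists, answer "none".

20:40

Alice in UTC: 13:50-15:30, 19:05-21:00.
Ana in UTC: 08:30-21:00 (subtract 1h to convert from UTC+1).
Uma in UTC: 06:00-09:20, 13:05-15:30, 17:15-21:00 (add 1h to convert from UTC-1).
Dmitri in UTC: 08:35-11:40, 12:50-21:00 (subtract 2h to convert from UTC+2).
Alice ∩ Ana: 13:50-15:30, 19:05-21:00.
Alice ∩ Ana ∩ Uma: 13:50-15:30, 19:05-21:00.
Alice ∩ Ana ∩ Uma ∩ Dmitri: 13:50-15:30, 19:05-21:00.
The last common window of at least 20 minutes is 19:05-21:00; a 20-minute meeting can start as late as 20:40 and still end by 21:00.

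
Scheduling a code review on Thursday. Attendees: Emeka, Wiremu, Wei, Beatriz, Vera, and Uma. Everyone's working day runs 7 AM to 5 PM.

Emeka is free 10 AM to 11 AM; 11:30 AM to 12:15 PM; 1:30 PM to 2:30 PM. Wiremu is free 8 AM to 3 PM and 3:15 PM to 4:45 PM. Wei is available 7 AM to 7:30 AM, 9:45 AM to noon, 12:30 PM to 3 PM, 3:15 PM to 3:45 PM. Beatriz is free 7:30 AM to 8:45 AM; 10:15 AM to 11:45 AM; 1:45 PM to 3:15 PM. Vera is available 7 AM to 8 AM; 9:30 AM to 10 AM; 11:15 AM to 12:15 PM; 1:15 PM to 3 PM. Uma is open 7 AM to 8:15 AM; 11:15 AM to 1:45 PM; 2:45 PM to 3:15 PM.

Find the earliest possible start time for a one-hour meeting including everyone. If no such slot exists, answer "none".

none

Emeka ∩ Wiremu: 10:00-11:00, 11:30-12:15, 13:30-14:30.
Emeka ∩ Wiremu ∩ Wei: 10:00-11:00, 11:30-12:00, 13:30-14:30.
Emeka ∩ Wiremu ∩ Wei ∩ Beatriz: 10:15-11:00, 11:30-11:45, 13:45-14:30.
Emeka ∩ Wiremu ∩ Wei ∩ Beatriz ∩ Vera: 11:30-11:45, 13:45-14:30.
Emeka ∩ Wiremu ∩ Wei ∩ Beatriz ∩ Vera ∩ Uma: 11:30-11:45.
No common window is at least 60 minutes long.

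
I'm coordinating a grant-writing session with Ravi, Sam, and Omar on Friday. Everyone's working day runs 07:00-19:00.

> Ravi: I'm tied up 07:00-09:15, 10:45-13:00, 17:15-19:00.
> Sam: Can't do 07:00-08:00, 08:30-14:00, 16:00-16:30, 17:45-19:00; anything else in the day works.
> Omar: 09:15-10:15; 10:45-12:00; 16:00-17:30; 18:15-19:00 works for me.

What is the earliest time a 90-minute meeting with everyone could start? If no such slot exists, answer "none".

none

Ravi free: 09:15-10:45, 13:00-17:15 (invert busy blocks within the working day).
Sam free: 08:00-08:30, 14:00-16:00, 16:30-17:45 (invert busy blocks within the working day).
Omar free: 09:15-10:15, 10:45-12:00, 16:00-17:30, 18:15-19:00.
Ravi ∩ Sam: 14:00-16:00, 16:30-17:15.
Ravi ∩ Sam ∩ Omar: 16:30-17:15.
No common window is at least 90 minutes long.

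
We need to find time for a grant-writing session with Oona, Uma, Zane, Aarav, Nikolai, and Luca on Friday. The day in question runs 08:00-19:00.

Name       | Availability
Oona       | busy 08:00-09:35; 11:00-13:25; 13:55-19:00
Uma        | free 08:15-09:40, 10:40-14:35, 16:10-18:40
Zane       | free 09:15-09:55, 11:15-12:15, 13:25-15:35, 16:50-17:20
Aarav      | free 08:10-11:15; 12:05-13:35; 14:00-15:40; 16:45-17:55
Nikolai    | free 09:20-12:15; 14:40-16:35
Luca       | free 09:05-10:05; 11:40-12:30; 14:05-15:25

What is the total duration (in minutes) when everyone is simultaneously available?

5

Oona free: 09:35-11:00, 13:25-13:55 (invert busy blocks within the working day).
Uma free: 08:15-09:40, 10:40-14:35, 16:10-18:40.
Zane free: 09:15-09:55, 11:15-12:15, 13:25-15:35, 16:50-17:20.
Aarav free: 08:10-11:15, 12:05-13:35, 14:00-15:40, 16:45-17:55.
Nikolai free: 09:20-12:15, 14:40-16:35.
Luca free: 09:05-10:05, 11:40-12:30, 14:05-15:25.
Oona ∩ Uma: 09:35-09:40, 10:40-11:00, 13:25-13:55.
Oona ∩ Uma ∩ Zane: 09:35-09:40, 13:25-13:55.
Oona ∩ Uma ∩ Zane ∩ Aarav: 09:35-09:40, 13:25-13:35.
Oona ∩ Uma ∩ Zane ∩ Aarav ∩ Nikolai: 09:35-09:40.
Oona ∩ Uma ∩ Zane ∩ Aarav ∩ Nikolai ∩ Luca: 09:35-09:40.
That's a single block of 5 minutes.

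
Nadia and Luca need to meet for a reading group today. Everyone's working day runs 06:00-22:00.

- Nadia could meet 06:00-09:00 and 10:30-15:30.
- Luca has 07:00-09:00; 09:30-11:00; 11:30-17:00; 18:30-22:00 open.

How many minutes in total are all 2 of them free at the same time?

390

Nadia ∩ Luca: 07:00-09:00, 10:30-11:00, 11:30-15:30.
Summing the common windows: 120 + 30 + 240 = 390 minutes.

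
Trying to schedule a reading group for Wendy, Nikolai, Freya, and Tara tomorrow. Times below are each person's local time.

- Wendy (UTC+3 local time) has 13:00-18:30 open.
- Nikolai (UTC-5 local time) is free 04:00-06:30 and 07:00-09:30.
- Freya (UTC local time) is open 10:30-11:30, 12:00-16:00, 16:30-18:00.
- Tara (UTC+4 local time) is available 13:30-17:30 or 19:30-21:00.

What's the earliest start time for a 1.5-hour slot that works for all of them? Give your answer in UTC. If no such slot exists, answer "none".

12:00

Wendy in UTC: 10:00-15:30 (subtract 3h to convert from UTC+3).
Nikolai in UTC: 09:00-11:30, 12:00-14:30 (add 5h to convert from UTC-5).
Freya in UTC: 10:30-11:30, 12:00-16:00, 16:30-18:00.
Tara in UTC: 09:30-13:30, 15:30-17:00 (subtract 4h to convert from UTC+4).
Wendy ∩ Nikolai: 10:00-11:30, 12:00-14:30.
Wendy ∩ Nikolai ∩ Freya: 10:30-11:30, 12:00-14:30.
Wendy ∩ Nikolai ∩ Freya ∩ Tara: 10:30-11:30, 12:00-13:30.
So the common availability across everyone is 10:30-11:30, 12:00-13:30.
The first common window of at least 90 minutes is 12:00-13:30, so the earliest start is 12:00.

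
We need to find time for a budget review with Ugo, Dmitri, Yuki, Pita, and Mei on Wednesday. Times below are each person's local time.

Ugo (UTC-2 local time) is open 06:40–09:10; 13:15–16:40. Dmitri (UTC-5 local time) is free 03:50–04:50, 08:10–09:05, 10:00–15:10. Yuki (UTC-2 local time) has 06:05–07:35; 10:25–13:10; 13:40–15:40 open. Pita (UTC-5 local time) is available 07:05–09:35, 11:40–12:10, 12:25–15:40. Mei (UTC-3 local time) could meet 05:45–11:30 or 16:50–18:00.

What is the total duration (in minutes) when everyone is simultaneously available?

0

Ugo in UTC: 08:40-11:10, 15:15-18:40 (add 2h to convert from UTC-2).
Dmitri in UTC: 08:50-09:50, 13:10-14:05, 15:00-20:10 (add 5h to convert from UTC-5).
Yuki in UTC: 08:05-09:35, 12:25-15:10, 15:40-17:40 (add 2h to convert from UTC-2).
Pita in UTC: 12:05-14:35, 16:40-17:10, 17:25-20:40 (add 5h to convert from UTC-5).
Mei in UTC: 08:45-14:30, 19:50-21:00 (add 3h to convert from UTC-3).
Ugo ∩ Dmitri: 08:50-09:50, 15:15-18:40.
Ugo ∩ Dmitri ∩ Yuki: 08:50-09:35, 15:40-17:40.
Ugo ∩ Dmitri ∩ Yuki ∩ Pita: 16:40-17:10, 17:25-17:40.
Ugo ∩ Dmitri ∩ Yuki ∩ Pita ∩ Mei: ∅.
There is no time when everyone is free.
There is no common window, so the total is 0 minutes.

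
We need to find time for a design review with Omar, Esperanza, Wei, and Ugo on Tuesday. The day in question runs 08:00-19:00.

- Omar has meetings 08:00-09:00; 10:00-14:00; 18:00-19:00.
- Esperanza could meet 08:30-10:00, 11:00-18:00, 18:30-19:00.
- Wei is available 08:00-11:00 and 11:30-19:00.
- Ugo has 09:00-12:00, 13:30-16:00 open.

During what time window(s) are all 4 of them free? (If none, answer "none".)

Omar free: 09:00-10:00, 14:00-18:00 (invert busy blocks within the working day).
Esperanza free: 08:30-10:00, 11:00-18:00, 18:30-19:00.
Wei free: 08:00-11:00, 11:30-19:00.
Ugo free: 09:00-12:00, 13:30-16:00.
Omar ∩ Esperanza: 09:00-10:00, 14:00-18:00.
Omar ∩ Esperanza ∩ Wei: 09:00-10:00, 14:00-18:00.
Omar ∩ Esperanza ∩ Wei ∩ Ugo: 09:00-10:00, 14:00-16:00.

09:00-10:00, 14:00-16:00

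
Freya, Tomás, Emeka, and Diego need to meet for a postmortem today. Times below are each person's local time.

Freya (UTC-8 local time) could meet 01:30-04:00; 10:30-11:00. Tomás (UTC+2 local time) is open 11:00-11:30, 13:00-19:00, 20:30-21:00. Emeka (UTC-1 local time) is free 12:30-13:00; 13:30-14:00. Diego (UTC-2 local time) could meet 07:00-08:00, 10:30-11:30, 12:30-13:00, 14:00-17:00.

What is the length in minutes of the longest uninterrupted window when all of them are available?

0

Freya in UTC: 09:30-12:00, 18:30-19:00 (add 8h to convert from UTC-8).
Tomás in UTC: 09:00-09:30, 11:00-17:00, 18:30-19:00 (subtract 2h to convert from UTC+2).
Emeka in UTC: 13:30-14:00, 14:30-15:00 (add 1h to convert from UTC-1).
Diego in UTC: 09:00-10:00, 12:30-13:30, 14:30-15:00, 16:00-19:00 (add 2h to convert from UTC-2).
Freya ∩ Tomás: 11:00-12:00, 18:30-19:00.
Freya ∩ Tomás ∩ Emeka: ∅.
Freya ∩ Tomás ∩ Emeka ∩ Diego: ∅.
There is no time when everyone is free.
No common window exists, so the longest block is 0 minutes.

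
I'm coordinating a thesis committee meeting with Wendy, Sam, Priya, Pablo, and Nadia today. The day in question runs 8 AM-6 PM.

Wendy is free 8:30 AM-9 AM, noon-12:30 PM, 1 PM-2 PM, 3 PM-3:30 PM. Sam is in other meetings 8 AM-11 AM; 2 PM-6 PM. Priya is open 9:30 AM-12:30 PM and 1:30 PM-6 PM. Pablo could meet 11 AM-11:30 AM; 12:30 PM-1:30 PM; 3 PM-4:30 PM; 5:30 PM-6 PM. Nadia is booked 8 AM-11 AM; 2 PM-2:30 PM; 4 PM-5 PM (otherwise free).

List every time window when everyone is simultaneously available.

none

Wendy free: 08:30-09:00, 12:00-12:30, 13:00-14:00, 15:00-15:30.
Sam free: 11:00-14:00 (invert busy blocks within the working day).
Priya free: 09:30-12:30, 13:30-18:00.
Pablo free: 11:00-11:30, 12:30-13:30, 15:00-16:30, 17:30-18:00.
Nadia free: 11:00-14:00, 14:30-16:00, 17:00-18:00 (invert busy blocks within the working day).
Wendy ∩ Sam: 12:00-12:30, 13:00-14:00.
Wendy ∩ Sam ∩ Priya: 12:00-12:30, 13:30-14:00.
Wendy ∩ Sam ∩ Priya ∩ Pablo: ∅.
Wendy ∩ Sam ∩ Priya ∩ Pablo ∩ Nadia: ∅.
There is no time when everyone is free.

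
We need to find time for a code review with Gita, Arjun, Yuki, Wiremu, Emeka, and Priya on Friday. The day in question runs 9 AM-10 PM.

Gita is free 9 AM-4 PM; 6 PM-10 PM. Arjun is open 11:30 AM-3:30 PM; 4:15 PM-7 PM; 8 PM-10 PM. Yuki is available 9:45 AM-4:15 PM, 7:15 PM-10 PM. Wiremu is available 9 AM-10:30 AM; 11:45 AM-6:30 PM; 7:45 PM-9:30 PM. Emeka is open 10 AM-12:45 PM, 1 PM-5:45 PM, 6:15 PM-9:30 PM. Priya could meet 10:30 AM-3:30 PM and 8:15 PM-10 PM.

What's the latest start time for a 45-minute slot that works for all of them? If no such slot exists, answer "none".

Gita ∩ Arjun: 11:30-15:30, 18:00-19:00, 20:00-22:00.
Gita ∩ Arjun ∩ Yuki: 11:30-15:30, 20:00-22:00.
Gita ∩ Arjun ∩ Yuki ∩ Wiremu: 11:45-15:30, 20:00-21:30.
Gita ∩ Arjun ∩ Yuki ∩ Wiremu ∩ Emeka: 11:45-12:45, 13:00-15:30, 20:00-21:30.
Gita ∩ Arjun ∩ Yuki ∩ Wiremu ∩ Emeka ∩ Priya: 11:45-12:45, 13:00-15:30, 20:15-21:30.
Those are the intersection windows.
The last common window of at least 45 minutes is 20:15-21:30; a 45-minute meeting can start as late as 20:45 and still end by 21:30.

20:45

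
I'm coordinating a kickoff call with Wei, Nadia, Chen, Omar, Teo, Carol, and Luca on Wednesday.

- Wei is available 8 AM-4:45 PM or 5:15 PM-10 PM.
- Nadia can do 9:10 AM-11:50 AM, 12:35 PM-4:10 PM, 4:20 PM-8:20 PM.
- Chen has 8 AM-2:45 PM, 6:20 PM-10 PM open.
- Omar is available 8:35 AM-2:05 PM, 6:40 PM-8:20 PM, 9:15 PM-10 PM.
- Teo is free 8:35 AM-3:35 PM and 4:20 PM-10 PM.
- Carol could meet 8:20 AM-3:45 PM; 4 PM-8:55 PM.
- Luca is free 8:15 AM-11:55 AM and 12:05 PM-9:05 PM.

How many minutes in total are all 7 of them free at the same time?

350

Wei ∩ Nadia: 09:10-11:50, 12:35-16:10, 16:20-16:45, 17:15-20:20.
Wei ∩ Nadia ∩ Chen: 09:10-11:50, 12:35-14:45, 18:20-20:20.
Wei ∩ Nadia ∩ Chen ∩ Omar: 09:10-11:50, 12:35-14:05, 18:40-20:20.
Wei ∩ Nadia ∩ Chen ∩ Omar ∩ Teo: 09:10-11:50, 12:35-14:05, 18:40-20:20.
Wei ∩ Nadia ∩ Chen ∩ Omar ∩ Teo ∩ Carol: 09:10-11:50, 12:35-14:05, 18:40-20:20.
Wei ∩ Nadia ∩ Chen ∩ Omar ∩ Teo ∩ Carol ∩ Luca: 09:10-11:50, 12:35-14:05, 18:40-20:20.
Summing the common windows: 160 + 90 + 100 = 350 minutes.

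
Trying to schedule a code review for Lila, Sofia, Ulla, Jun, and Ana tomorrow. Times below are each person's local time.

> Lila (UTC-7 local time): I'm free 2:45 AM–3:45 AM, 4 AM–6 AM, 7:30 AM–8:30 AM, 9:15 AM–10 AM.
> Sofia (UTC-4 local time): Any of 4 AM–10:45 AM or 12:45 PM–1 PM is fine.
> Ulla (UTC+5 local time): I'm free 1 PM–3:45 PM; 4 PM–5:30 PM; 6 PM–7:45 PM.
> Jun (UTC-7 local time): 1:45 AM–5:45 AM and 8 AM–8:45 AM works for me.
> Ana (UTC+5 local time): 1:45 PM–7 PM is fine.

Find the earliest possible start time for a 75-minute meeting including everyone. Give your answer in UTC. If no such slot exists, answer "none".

Lila in UTC: 09:45-10:45, 11:00-13:00, 14:30-15:30, 16:15-17:00 (add 7h to convert from UTC-7).
Sofia in UTC: 08:00-14:45, 16:45-17:00 (add 4h to convert from UTC-4).
Ulla in UTC: 08:00-10:45, 11:00-12:30, 13:00-14:45 (subtract 5h to convert from UTC+5).
Jun in UTC: 08:45-12:45, 15:00-15:45 (add 7h to convert from UTC-7).
Ana in UTC: 08:45-14:00 (subtract 5h to convert from UTC+5).
Lila ∩ Sofia: 09:45-10:45, 11:00-13:00, 14:30-14:45, 16:45-17:00.
Lila ∩ Sofia ∩ Ulla: 09:45-10:45, 11:00-12:30, 14:30-14:45.
Lila ∩ Sofia ∩ Ulla ∩ Jun: 09:45-10:45, 11:00-12:30.
Lila ∩ Sofia ∩ Ulla ∩ Jun ∩ Ana: 09:45-10:45, 11:00-12:30.
Those are the intersection windows.
The first common window of at least 75 minutes is 11:00-12:30, so the earliest start is 11:00.

11:00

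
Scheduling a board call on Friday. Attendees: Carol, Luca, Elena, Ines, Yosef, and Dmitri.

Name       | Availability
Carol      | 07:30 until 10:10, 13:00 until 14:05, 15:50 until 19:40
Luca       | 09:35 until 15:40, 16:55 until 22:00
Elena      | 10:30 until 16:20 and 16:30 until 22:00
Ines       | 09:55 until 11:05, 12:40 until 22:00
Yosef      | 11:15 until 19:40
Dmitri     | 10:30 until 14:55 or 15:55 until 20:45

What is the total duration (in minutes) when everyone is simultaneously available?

230

Carol ∩ Luca: 09:35-10:10, 13:00-14:05, 16:55-19:40.
Carol ∩ Luca ∩ Elena: 13:00-14:05, 16:55-19:40.
Carol ∩ Luca ∩ Elena ∩ Ines: 13:00-14:05, 16:55-19:40.
Carol ∩ Luca ∩ Elena ∩ Ines ∩ Yosef: 13:00-14:05, 16:55-19:40.
Carol ∩ Luca ∩ Elena ∩ Ines ∩ Yosef ∩ Dmitri: 13:00-14:05, 16:55-19:40.
Summing the common windows: 65 + 165 = 230 minutes.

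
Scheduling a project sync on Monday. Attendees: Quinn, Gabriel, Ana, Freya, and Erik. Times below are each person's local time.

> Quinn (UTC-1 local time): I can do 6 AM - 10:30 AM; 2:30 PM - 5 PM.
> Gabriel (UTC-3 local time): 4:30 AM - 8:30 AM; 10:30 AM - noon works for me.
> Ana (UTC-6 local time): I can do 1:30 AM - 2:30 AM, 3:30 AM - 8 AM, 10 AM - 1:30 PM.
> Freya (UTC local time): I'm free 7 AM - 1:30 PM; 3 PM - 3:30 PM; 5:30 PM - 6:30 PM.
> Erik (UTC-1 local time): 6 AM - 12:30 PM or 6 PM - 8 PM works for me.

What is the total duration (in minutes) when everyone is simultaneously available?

180

Quinn in UTC: 07:00-11:30, 15:30-18:00 (add 1h to convert from UTC-1).
Gabriel in UTC: 07:30-11:30, 13:30-15:00 (add 3h to convert from UTC-3).
Ana in UTC: 07:30-08:30, 09:30-14:00, 16:00-19:30 (add 6h to convert from UTC-6).
Freya in UTC: 07:00-13:30, 15:00-15:30, 17:30-18:30.
Erik in UTC: 07:00-13:30, 19:00-21:00 (add 1h to convert from UTC-1).
Quinn ∩ Gabriel: 07:30-11:30.
Quinn ∩ Gabriel ∩ Ana: 07:30-08:30, 09:30-11:30.
Quinn ∩ Gabriel ∩ Ana ∩ Freya: 07:30-08:30, 09:30-11:30.
Quinn ∩ Gabriel ∩ Ana ∩ Freya ∩ Erik: 07:30-08:30, 09:30-11:30.
Summing the common windows: 60 + 120 = 180 minutes.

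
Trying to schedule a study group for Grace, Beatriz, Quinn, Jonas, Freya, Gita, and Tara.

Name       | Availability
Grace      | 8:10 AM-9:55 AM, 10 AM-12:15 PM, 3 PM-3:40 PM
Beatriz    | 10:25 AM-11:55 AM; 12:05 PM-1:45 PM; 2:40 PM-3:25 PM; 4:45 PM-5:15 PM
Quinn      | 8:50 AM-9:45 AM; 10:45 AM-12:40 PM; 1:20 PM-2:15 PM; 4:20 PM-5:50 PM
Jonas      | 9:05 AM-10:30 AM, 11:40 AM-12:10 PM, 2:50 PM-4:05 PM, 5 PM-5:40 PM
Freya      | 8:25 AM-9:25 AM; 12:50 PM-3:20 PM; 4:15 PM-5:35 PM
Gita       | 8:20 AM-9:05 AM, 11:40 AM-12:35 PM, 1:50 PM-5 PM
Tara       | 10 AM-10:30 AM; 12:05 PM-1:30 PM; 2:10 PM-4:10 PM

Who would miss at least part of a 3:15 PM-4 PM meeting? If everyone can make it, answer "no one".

Grace: not fully free for 15:15-16:00. Beatriz: not fully free for 15:15-16:00. Quinn: not fully free for 15:15-16:00. Jonas: free for 15:15-16:00. Freya: not fully free for 15:15-16:00. Gita: free for 15:15-16:00. Tara: free for 15:15-16:00.

Beatriz, Freya, Grace, Quinn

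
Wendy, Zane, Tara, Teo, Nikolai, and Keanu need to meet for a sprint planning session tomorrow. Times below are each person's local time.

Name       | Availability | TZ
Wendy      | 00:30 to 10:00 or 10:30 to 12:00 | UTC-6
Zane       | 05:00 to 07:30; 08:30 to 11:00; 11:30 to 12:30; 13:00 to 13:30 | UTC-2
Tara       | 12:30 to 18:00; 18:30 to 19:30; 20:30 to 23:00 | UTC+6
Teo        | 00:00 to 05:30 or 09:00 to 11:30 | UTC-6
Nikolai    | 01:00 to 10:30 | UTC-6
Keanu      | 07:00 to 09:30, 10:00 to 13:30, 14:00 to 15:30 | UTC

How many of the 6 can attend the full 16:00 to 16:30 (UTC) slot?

Wendy in UTC: 06:30-16:00, 16:30-18:00 (add 6h to convert from UTC-6).
Zane in UTC: 07:00-09:30, 10:30-13:00, 13:30-14:30, 15:00-15:30 (add 2h to convert from UTC-2).
Tara in UTC: 06:30-12:00, 12:30-13:30, 14:30-17:00 (subtract 6h to convert from UTC+6).
Teo in UTC: 06:00-11:30, 15:00-17:30 (add 6h to convert from UTC-6).
Nikolai in UTC: 07:00-16:30 (add 6h to convert from UTC-6).
Keanu in UTC: 07:00-09:30, 10:00-13:30, 14:00-15:30.
Tara, Teo, and Nikolai can make the full 16:00-16:30 slot — that's 3.

3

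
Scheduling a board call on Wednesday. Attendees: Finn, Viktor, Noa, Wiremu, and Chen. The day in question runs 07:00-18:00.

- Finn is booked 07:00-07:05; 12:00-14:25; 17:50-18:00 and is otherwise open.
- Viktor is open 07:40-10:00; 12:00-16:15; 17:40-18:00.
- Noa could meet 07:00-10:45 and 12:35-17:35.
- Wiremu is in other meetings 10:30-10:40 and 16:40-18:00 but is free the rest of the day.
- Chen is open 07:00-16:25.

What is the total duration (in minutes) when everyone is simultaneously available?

250

Finn free: 07:05-12:00, 14:25-17:50 (invert busy blocks within the working day).
Viktor free: 07:40-10:00, 12:00-16:15, 17:40-18:00.
Noa free: 07:00-10:45, 12:35-17:35.
Wiremu free: 07:00-10:30, 10:40-16:40 (invert busy blocks within the working day).
Chen free: 07:00-16:25.
Finn ∩ Viktor: 07:40-10:00, 14:25-16:15, 17:40-17:50.
Finn ∩ Viktor ∩ Noa: 07:40-10:00, 14:25-16:15.
Finn ∩ Viktor ∩ Noa ∩ Wiremu: 07:40-10:00, 14:25-16:15.
Finn ∩ Viktor ∩ Noa ∩ Wiremu ∩ Chen: 07:40-10:00, 14:25-16:15.
So the common availability across everyone is 07:40-10:00, 14:25-16:15.
Summing the common windows: 140 + 110 = 250 minutes.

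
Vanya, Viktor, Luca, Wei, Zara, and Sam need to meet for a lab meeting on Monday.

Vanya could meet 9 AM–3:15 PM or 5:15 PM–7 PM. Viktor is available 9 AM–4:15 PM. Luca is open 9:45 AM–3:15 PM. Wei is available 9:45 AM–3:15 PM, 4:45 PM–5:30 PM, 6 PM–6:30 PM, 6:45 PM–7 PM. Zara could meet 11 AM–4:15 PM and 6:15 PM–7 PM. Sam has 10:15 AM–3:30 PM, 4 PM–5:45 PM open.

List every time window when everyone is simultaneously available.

Vanya ∩ Viktor: 09:00-15:15.
Vanya ∩ Viktor ∩ Luca: 09:45-15:15.
Vanya ∩ Viktor ∩ Luca ∩ Wei: 09:45-15:15.
Vanya ∩ Viktor ∩ Luca ∩ Wei ∩ Zara: 11:00-15:15.
Vanya ∩ Viktor ∩ Luca ∩ Wei ∩ Zara ∩ Sam: 11:00-15:15.
So the common availability across everyone is 11:00-15:15.

11:00-15:15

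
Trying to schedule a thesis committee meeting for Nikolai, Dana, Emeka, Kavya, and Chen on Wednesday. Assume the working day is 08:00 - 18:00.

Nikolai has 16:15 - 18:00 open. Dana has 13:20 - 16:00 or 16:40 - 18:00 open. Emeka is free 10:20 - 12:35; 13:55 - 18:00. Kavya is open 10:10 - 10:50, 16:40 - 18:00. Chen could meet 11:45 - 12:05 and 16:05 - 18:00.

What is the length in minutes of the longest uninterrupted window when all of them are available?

80

Nikolai ∩ Dana: 16:40-18:00.
Nikolai ∩ Dana ∩ Emeka: 16:40-18:00.
Nikolai ∩ Dana ∩ Emeka ∩ Kavya: 16:40-18:00.
Nikolai ∩ Dana ∩ Emeka ∩ Kavya ∩ Chen: 16:40-18:00.
Those are the intersection windows.
The longest is 16:40-18:00 at 80 minutes.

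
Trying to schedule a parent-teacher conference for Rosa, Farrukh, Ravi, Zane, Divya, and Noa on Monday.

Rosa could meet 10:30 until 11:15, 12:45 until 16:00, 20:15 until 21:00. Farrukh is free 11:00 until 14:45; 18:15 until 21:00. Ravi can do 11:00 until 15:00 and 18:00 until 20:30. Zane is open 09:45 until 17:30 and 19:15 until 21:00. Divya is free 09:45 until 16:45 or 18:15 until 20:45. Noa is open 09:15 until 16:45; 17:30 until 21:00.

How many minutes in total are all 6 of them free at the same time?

150

Rosa ∩ Farrukh: 11:00-11:15, 12:45-14:45, 20:15-21:00.
Rosa ∩ Farrukh ∩ Ravi: 11:00-11:15, 12:45-14:45, 20:15-20:30.
Rosa ∩ Farrukh ∩ Ravi ∩ Zane: 11:00-11:15, 12:45-14:45, 20:15-20:30.
Rosa ∩ Farrukh ∩ Ravi ∩ Zane ∩ Divya: 11:00-11:15, 12:45-14:45, 20:15-20:30.
Rosa ∩ Farrukh ∩ Ravi ∩ Zane ∩ Divya ∩ Noa: 11:00-11:15, 12:45-14:45, 20:15-20:30.
Summing the common windows: 15 + 120 + 15 = 150 minutes.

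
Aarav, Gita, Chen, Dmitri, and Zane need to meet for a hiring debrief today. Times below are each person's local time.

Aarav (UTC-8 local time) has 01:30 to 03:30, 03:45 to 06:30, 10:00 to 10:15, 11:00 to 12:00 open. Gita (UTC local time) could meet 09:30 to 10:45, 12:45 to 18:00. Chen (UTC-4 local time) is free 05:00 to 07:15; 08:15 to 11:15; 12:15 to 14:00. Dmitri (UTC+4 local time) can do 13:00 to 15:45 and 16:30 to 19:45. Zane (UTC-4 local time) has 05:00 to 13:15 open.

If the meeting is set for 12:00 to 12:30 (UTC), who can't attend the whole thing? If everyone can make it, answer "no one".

Chen, Dmitri, Gita

Aarav in UTC: 09:30-11:30, 11:45-14:30, 18:00-18:15, 19:00-20:00 (add 8h to convert from UTC-8).
Gita in UTC: 09:30-10:45, 12:45-18:00.
Chen in UTC: 09:00-11:15, 12:15-15:15, 16:15-18:00 (add 4h to convert from UTC-4).
Dmitri in UTC: 09:00-11:45, 12:30-15:45 (subtract 4h to convert from UTC+4).
Zane in UTC: 09:00-17:15 (add 4h to convert from UTC-4).
Aarav: free for 12:00-12:30. Gita: not fully free for 12:00-12:30. Chen: not fully free for 12:00-12:30. Dmitri: not fully free for 12:00-12:30. Zane: free for 12:00-12:30.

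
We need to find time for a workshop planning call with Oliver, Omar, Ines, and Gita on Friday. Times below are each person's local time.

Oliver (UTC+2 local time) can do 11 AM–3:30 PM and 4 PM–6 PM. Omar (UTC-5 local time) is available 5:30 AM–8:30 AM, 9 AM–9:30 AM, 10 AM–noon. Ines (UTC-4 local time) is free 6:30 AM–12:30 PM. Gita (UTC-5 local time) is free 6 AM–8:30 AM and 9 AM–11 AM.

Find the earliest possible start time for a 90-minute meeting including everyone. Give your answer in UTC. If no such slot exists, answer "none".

11:00

Oliver in UTC: 09:00-13:30, 14:00-16:00 (subtract 2h to convert from UTC+2).
Omar in UTC: 10:30-13:30, 14:00-14:30, 15:00-17:00 (add 5h to convert from UTC-5).
Ines in UTC: 10:30-16:30 (add 4h to convert from UTC-4).
Gita in UTC: 11:00-13:30, 14:00-16:00 (add 5h to convert from UTC-5).
Oliver ∩ Omar: 10:30-13:30, 14:00-14:30, 15:00-16:00.
Oliver ∩ Omar ∩ Ines: 10:30-13:30, 14:00-14:30, 15:00-16:00.
Oliver ∩ Omar ∩ Ines ∩ Gita: 11:00-13:30, 14:00-14:30, 15:00-16:00.
The first common window of at least 90 minutes is 11:00-13:30, so the earliest start is 11:00.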